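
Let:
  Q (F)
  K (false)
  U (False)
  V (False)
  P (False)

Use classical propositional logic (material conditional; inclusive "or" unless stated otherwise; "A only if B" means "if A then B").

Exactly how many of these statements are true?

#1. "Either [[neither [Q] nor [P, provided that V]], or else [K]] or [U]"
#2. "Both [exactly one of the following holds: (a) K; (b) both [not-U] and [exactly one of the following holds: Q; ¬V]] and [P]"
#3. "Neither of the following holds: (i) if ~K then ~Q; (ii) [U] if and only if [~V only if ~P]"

0

#1: This is ((Q nor (V -> P)) or K) or U.

V -> P = False -> False = True
Q nor (V -> P) = False nor True = False
(Q nor (V -> P)) or K = False or False = False
((Q nor (V -> P)) or K) or U = False or False = False
Thus #1 is false.

#2: Parsed as (K xor (not U and (Q xor not V))) and P

not U = not False = True
not V = not False = True
Q xor not V = False xor True = True
not U and (Q xor not V) = True and True = True
K xor (not U and (Q xor not V)) = False xor True = True
(K xor (not U and (Q xor not V))) and P = True and False = False
Thus #2 is false.

#3: In symbols: (not K -> not Q) nor (U iff (not V -> not P))

not K = not False = True
not Q = not False = True
not K -> not Q = True -> True = True
not V = not False = True
not P = not False = True
not V -> not P = True -> True = True
U iff (not V -> not P) = False iff True = False
(not K -> not Q) nor (U iff (not V -> not P)) = True nor False = False
Thus #3 is false.

True statements: 0 (none).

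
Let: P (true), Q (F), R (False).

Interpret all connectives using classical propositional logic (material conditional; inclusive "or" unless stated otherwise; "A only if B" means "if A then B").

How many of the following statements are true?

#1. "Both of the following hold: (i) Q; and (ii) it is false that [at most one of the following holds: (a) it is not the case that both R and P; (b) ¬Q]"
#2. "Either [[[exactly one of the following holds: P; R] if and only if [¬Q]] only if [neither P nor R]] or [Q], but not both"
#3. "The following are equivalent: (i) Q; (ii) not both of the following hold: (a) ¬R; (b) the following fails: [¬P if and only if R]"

0

#1: Formalization: Q & ~((R nand P) nand ~Q)

R nand P = F nand T = T
~Q = ~F = T
(R nand P) nand ~Q = T nand T = F
~((R nand P) nand ~Q) = ~F = T
Q & ~((R nand P) nand ~Q) = F & T = F
Thus #1 is false.

#2: This is (((P xor R) <-> ~Q) -> (P nor R)) xor Q.

P xor R = T xor F = T
~Q = ~F = T
(P xor R) <-> ~Q = T <-> T = T
P nor R = T nor F = F
((P xor R) <-> ~Q) -> (P nor R) = T -> F = F
(((P xor R) <-> ~Q) -> (P nor R)) xor Q = F xor F = F
Thus #2 is false.

#3: In symbols: Q <-> (~R nand ~(~P <-> R))

~R = ~F = T
~P = ~T = F
~P <-> R = F <-> F = T
~(~P <-> R) = ~T = F
~R nand ~(~P <-> R) = T nand F = T
Q <-> (~R nand ~(~P <-> R)) = F <-> T = F
Hence #3 is false.

True statements: 0 (none).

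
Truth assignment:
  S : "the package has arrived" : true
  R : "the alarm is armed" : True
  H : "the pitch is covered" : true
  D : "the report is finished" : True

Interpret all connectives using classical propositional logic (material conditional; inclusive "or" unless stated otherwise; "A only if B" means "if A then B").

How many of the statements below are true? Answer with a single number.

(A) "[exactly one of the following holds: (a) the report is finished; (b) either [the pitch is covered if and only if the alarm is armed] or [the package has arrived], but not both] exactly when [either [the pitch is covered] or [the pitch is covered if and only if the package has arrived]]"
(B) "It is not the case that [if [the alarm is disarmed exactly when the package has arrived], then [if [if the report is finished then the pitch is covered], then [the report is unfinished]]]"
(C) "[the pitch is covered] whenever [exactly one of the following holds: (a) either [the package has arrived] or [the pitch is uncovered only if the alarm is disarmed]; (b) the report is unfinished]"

(A): Formalization: (D xor ((H <-> R) xor S)) <-> (H | (H <-> S))

H <-> R = T <-> T = T
(H <-> R) xor S = T xor T = F
D xor ((H <-> R) xor S) = T xor F = T
H <-> S = T <-> T = T
H | (H <-> S) = T | T = T
(D xor ((H <-> R) xor S)) <-> (H | (H <-> S)) = T <-> T = T
Thus (A) is true.

(B): Formalization: ~((~R <-> S) -> ((D -> H) -> ~D))

~R = ~T = F
~R <-> S = F <-> T = F
D -> H = T -> T = T
~D = ~T = F
(D -> H) -> ~D = T -> F = F
(~R <-> S) -> ((D -> H) -> ~D) = F -> F = T
~((~R <-> S) -> ((D -> H) -> ~D)) = ~T = F
Hence (B) is false.

(C): Parsed as ((S | (~H -> ~R)) xor ~D) -> H

~H = ~T = F
~R = ~T = F
~H -> ~R = F -> F = T
S | (~H -> ~R) = T | T = T
~D = ~T = F
(S | (~H -> ~R)) xor ~D = T xor F = T
((S | (~H -> ~R)) xor ~D) -> H = T -> T = T
So (C) is true.

Count: 2.

2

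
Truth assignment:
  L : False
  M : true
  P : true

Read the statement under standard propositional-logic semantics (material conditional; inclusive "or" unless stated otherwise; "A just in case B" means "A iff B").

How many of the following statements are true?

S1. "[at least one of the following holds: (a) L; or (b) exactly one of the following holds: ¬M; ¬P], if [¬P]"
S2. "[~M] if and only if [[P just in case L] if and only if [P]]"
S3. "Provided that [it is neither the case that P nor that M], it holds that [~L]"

3

S1: Parsed as not P -> (L or (not M xor not P))

not P = not True = False
not M = not True = False
not P = not True = False
not M xor not P = False xor False = False
L or (not M xor not P) = False or False = False
not P -> (L or (not M xor not P)) = False -> False = True
So S1 is true.

S2: This is not M iff ((P iff L) iff P).

not M = not True = False
P iff L = True iff False = False
(P iff L) iff P = False iff True = False
not M iff ((P iff L) iff P) = False iff False = True
Hence S2 is true.

S3: In symbols: (P nor M) -> not L

P nor M = True nor True = False
not L = not False = True
(P nor M) -> not L = False -> True = True
So S3 is true.

True statements: 3 (S1, S2, S3).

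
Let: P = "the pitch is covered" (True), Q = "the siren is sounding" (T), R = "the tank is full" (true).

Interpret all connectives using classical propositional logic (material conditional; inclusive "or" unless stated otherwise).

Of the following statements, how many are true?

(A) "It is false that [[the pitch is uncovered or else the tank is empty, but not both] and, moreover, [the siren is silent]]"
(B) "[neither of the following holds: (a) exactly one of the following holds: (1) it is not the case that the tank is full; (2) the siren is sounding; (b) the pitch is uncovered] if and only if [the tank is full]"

(A): Parsed as ¬((¬P ⊕ ¬R) ∧ ¬Q)

¬P = ¬T = F
¬R = ¬T = F
¬P ⊕ ¬R = F ⊕ F = F
¬Q = ¬T = F
(¬P ⊕ ¬R) ∧ ¬Q = F ∧ F = F
¬((¬P ⊕ ¬R) ∧ ¬Q) = ¬F = T
So (A) is true.

(B): This is ((¬R ⊕ Q) ↓ ¬P) ↔ R.

¬R = ¬T = F
¬R ⊕ Q = F ⊕ T = T
¬P = ¬T = F
(¬R ⊕ Q) ↓ ¬P = T ↓ F = F
((¬R ⊕ Q) ↓ ¬P) ↔ R = F ↔ T = F
Hence (B) is false.

1 of the 2 statements is true.

1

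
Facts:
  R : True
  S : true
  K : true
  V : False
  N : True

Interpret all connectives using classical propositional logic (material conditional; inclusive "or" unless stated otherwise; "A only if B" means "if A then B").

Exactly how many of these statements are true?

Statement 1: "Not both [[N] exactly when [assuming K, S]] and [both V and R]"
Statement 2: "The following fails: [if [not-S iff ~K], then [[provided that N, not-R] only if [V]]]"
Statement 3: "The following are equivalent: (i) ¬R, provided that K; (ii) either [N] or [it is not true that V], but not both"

2

Statement 1: In symbols: (N <-> (K -> S)) nand (V & R)

K -> S = T -> T = T
N <-> (K -> S) = T <-> T = T
V & R = F & T = F
(N <-> (K -> S)) nand (V & R) = T nand F = T
So Statement 1 is true.

Statement 2: In symbols: ~((~S <-> ~K) -> ((N -> ~R) -> V))

~S = ~T = F
~K = ~T = F
~S <-> ~K = F <-> F = T
~R = ~T = F
N -> ~R = T -> F = F
(N -> ~R) -> V = F -> F = T
(~S <-> ~K) -> ((N -> ~R) -> V) = T -> T = T
~((~S <-> ~K) -> ((N -> ~R) -> V)) = ~T = F
So Statement 2 is false.

Statement 3: Formalization: (K -> ~R) <-> (N xor ~V)

~R = ~T = F
K -> ~R = T -> F = F
~V = ~F = T
N xor ~V = T xor T = F
(K -> ~R) <-> (N xor ~V) = F <-> F = T
Thus Statement 3 is true.

Count: 2.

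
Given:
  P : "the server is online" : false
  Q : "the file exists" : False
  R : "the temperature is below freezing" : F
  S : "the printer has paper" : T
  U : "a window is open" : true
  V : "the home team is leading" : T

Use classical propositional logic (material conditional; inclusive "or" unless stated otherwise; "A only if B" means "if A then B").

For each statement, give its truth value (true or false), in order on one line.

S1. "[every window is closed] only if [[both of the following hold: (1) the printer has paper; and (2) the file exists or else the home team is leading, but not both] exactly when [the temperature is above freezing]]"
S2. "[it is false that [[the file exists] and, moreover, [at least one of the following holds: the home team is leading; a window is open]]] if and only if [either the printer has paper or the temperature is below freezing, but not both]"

S1 T; S2 T

S1: In symbols: ¬U → ((S ∧ (Q ⊕ V)) ↔ ¬R)

¬U = ¬T = F
Q ⊕ V = F ⊕ T = T
S ∧ (Q ⊕ V) = T ∧ T = T
¬R = ¬F = T
(S ∧ (Q ⊕ V)) ↔ ¬R = T ↔ T = T
¬U → ((S ∧ (Q ⊕ V)) ↔ ¬R) = F → T = T
Hence S1 is true.

S2: This is ¬(Q ∧ (V ∨ U)) ↔ (S ⊕ R).

V ∨ U = T ∨ T = T
Q ∧ (V ∨ U) = F ∧ T = F
¬(Q ∧ (V ∨ U)) = ¬F = T
S ⊕ R = T ⊕ F = T
¬(Q ∧ (V ∨ U)) ↔ (S ⊕ R) = T ↔ T = T
Thus S2 is true.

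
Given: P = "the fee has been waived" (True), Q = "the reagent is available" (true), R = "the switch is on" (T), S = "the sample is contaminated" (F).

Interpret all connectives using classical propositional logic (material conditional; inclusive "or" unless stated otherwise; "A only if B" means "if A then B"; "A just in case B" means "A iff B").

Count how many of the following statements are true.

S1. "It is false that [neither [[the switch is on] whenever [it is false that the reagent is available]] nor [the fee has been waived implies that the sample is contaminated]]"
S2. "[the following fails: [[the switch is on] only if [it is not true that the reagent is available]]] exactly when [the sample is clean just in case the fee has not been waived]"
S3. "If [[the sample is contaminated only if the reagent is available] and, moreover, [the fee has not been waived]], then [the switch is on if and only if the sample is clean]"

S1: Formalization: not ((not Q -> R) nor (P -> S))

not Q = not True = False
not Q -> R = False -> True = True
P -> S = True -> False = False
(not Q -> R) nor (P -> S) = True nor False = False
not ((not Q -> R) nor (P -> S)) = not False = True
So S1 is true.

S2: In symbols: not (R -> not Q) iff (not S iff not P)

not Q = not True = False
R -> not Q = True -> False = False
not (R -> not Q) = not False = True
not S = not False = True
not P = not True = False
not S iff not P = True iff False = False
not (R -> not Q) iff (not S iff not P) = True iff False = False
Thus S2 is false.

S3: Formalization: ((S -> Q) and not P) -> (R iff not S)

S -> Q = False -> True = True
not P = not True = False
(S -> Q) and not P = True and False = False
not S = not False = True
R iff not S = True iff True = True
((S -> Q) and not P) -> (R iff not S) = False -> True = True
Thus S3 is true.

2 of the 3 statements are true.

2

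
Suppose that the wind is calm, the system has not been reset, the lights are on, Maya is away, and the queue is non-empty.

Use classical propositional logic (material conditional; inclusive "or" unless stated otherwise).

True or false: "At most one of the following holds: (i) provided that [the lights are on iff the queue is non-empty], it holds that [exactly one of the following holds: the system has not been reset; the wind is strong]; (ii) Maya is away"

False.

Let D = "the lights are on" (T), M = "the queue is empty" (F), L = "the system has been reset" (F), G = "the wind is strong" (F), Q = "Maya is at home" (F).
This is ((D <-> ~M) -> (~L xor G)) nand ~Q.

~M = ~F = T
D <-> ~M = T <-> T = T
~L = ~F = T
~L xor G = T xor F = T
(D <-> ~M) -> (~L xor G) = T -> T = T
~Q = ~F = T
((D <-> ~M) -> (~L xor G)) nand ~Q = T nand T = F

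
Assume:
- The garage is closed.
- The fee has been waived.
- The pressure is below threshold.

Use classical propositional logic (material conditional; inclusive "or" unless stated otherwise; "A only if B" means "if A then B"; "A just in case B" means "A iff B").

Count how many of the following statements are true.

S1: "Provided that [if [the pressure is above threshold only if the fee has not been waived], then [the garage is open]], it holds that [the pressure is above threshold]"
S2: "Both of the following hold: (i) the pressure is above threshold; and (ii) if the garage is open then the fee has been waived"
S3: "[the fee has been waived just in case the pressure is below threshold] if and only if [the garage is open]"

1

Let R = "the pressure is above threshold" (F), Q = "the fee has been waived" (T), P = "the garage is closed" (T).

S1: This is ((R -> ~Q) -> ~P) -> R.

~Q = ~T = F
R -> ~Q = F -> F = T
~P = ~T = F
(R -> ~Q) -> ~P = T -> F = F
((R -> ~Q) -> ~P) -> R = F -> F = T
So S1 is true.

S2: Formalization: R & (~P -> Q)

~P = ~T = F
~P -> Q = F -> T = T
R & (~P -> Q) = F & T = F
Thus S2 is false.

S3: Formalization: (Q <-> ~R) <-> ~P

~R = ~F = T
Q <-> ~R = T <-> T = T
~P = ~T = F
(Q <-> ~R) <-> ~P = T <-> F = F
Hence S3 is false.

1 of the 3 statements is true.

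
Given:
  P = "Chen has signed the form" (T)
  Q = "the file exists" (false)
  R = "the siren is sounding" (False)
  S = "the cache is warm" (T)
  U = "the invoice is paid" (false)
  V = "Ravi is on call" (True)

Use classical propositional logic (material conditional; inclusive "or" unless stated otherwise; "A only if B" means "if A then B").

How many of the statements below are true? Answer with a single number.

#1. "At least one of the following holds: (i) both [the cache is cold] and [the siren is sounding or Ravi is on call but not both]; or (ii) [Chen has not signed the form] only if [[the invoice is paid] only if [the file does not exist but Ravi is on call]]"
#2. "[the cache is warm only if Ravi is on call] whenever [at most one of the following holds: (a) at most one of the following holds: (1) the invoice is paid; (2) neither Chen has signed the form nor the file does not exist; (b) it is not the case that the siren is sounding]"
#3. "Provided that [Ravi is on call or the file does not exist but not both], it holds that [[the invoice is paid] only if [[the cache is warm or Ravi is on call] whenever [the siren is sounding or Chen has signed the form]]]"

3

#1: Formalization: (~S & (R xor V)) | (~P -> (U -> (~Q & V)))

~S = ~T = F
R xor V = F xor T = T
~S & (R xor V) = F & T = F
~P = ~T = F
~Q = ~F = T
~Q & V = T & T = T
U -> (~Q & V) = F -> T = T
~P -> (U -> (~Q & V)) = F -> T = T
(~S & (R xor V)) | (~P -> (U -> (~Q & V))) = F | T = T
Hence #1 is true.

#2: Parsed as ((U nand (P nor ~Q)) nand ~R) -> (S -> V)

~Q = ~F = T
P nor ~Q = T nor T = F
U nand (P nor ~Q) = F nand F = T
~R = ~F = T
(U nand (P nor ~Q)) nand ~R = T nand T = F
S -> V = T -> T = T
((U nand (P nor ~Q)) nand ~R) -> (S -> V) = F -> T = T
Thus #2 is true.

#3: In symbols: (V xor ~Q) -> (U -> ((R | P) -> (S | V)))

~Q = ~F = T
V xor ~Q = T xor T = F
R | P = F | T = T
S | V = T | T = T
(R | P) -> (S | V) = T -> T = T
U -> ((R | P) -> (S | V)) = F -> T = T
(V xor ~Q) -> (U -> ((R | P) -> (S | V))) = F -> T = T
So #3 is true.

True statements: 3.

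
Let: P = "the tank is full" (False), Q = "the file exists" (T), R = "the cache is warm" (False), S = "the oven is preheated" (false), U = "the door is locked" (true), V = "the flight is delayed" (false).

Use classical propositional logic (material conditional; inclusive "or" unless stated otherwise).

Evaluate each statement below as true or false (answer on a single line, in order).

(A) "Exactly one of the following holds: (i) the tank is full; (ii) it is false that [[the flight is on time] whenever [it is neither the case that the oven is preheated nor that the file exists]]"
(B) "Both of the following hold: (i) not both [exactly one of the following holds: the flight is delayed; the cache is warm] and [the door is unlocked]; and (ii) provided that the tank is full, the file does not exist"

(A) False / (B) True

(A): In symbols: P xor not ((S nor Q) -> not V)

S nor Q = False nor True = False
not V = not False = True
(S nor Q) -> not V = False -> True = True
not ((S nor Q) -> not V) = not True = False
P xor not ((S nor Q) -> not V) = False xor False = False
Thus (A) is false.

(B): In symbols: ((V xor R) nand not U) and (P -> not Q)

V xor R = False xor False = False
not U = not True = False
(V xor R) nand not U = False nand False = True
not Q = not True = False
P -> not Q = False -> False = True
((V xor R) nand not U) and (P -> not Q) = True and True = True
So (B) is true.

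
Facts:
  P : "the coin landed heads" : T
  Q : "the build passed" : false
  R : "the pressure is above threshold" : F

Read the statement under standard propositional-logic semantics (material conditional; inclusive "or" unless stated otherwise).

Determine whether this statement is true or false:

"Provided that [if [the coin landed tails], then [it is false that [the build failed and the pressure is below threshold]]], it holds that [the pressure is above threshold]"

In symbols: (¬P → ¬(¬Q ∧ ¬R)) → R

¬P = ¬T = F
¬Q = ¬F = T
¬R = ¬F = T
¬Q ∧ ¬R = T ∧ T = T
¬(¬Q ∧ ¬R) = ¬T = F
¬P → ¬(¬Q ∧ ¬R) = F → F = T
(¬P → ¬(¬Q ∧ ¬R)) → R = T → F = F

False.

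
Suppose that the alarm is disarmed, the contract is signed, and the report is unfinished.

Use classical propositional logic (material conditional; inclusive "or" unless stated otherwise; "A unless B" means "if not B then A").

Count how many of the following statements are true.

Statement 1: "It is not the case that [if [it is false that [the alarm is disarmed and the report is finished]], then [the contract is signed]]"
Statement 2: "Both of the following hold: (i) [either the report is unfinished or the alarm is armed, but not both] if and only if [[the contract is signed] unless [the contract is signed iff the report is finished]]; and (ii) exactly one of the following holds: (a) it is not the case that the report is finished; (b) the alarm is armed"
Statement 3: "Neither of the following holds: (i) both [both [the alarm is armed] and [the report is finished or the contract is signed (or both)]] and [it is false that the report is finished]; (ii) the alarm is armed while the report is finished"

2

Let P = "the alarm is armed" (F), R = "the report is finished" (F), Q = "the contract is signed" (T).

Statement 1: Parsed as ~(~(~P & R) -> Q)

~P = ~F = T
~P & R = T & F = F
~(~P & R) = ~F = T
~(~P & R) -> Q = T -> T = T
~(~(~P & R) -> Q) = ~T = F
Hence Statement 1 is false.

Statement 2: This is ((~R xor P) <-> (Q | (Q <-> R))) & (~R xor P).

~R = ~F = T
~R xor P = T xor F = T
Q <-> R = T <-> F = F
Q | (Q <-> R) = T | F = T
(~R xor P) <-> (Q | (Q <-> R)) = T <-> T = T
~R = ~F = T
~R xor P = T xor F = T
((~R xor P) <-> (Q | (Q <-> R))) & (~R xor P) = T & T = T
Thus Statement 2 is true.

Statement 3: Formalization: ((P & (R | Q)) & ~R) nor (P & R)

R | Q = F | T = T
P & (R | Q) = F & T = F
~R = ~F = T
(P & (R | Q)) & ~R = F & T = F
P & R = F & F = F
((P & (R | Q)) & ~R) nor (P & R) = F nor F = T
So Statement 3 is true.

Count: 2.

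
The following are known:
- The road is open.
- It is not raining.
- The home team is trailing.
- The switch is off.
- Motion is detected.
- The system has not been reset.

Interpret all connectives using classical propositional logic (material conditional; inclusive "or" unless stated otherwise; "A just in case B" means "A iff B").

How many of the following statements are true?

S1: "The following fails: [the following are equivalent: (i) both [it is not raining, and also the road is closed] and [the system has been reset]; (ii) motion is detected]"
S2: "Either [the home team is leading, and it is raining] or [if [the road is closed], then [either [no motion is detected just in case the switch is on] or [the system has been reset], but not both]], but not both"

Let Q = "it is raining" (F), P = "the road is closed" (F), V = "the system has been reset" (F), U = "motion is detected" (T), R = "the home team is leading" (F), S = "the switch is on" (F).

S1: Parsed as ¬(((¬Q ∧ P) ∧ V) ↔ U)

¬Q = ¬F = T
¬Q ∧ P = T ∧ F = F
(¬Q ∧ P) ∧ V = F ∧ F = F
((¬Q ∧ P) ∧ V) ↔ U = F ↔ T = F
¬(((¬Q ∧ P) ∧ V) ↔ U) = ¬F = T
Hence S1 is true.

S2: In symbols: (R ∧ Q) ⊕ (P → ((¬U ↔ S) ⊕ V))

R ∧ Q = F ∧ F = F
¬U = ¬T = F
¬U ↔ S = F ↔ F = T
(¬U ↔ S) ⊕ V = T ⊕ F = T
P → ((¬U ↔ S) ⊕ V) = F → T = T
(R ∧ Q) ⊕ (P → ((¬U ↔ S) ⊕ V)) = F ⊕ T = T
So S2 is true.

True statements: 2 (S1, S2).

2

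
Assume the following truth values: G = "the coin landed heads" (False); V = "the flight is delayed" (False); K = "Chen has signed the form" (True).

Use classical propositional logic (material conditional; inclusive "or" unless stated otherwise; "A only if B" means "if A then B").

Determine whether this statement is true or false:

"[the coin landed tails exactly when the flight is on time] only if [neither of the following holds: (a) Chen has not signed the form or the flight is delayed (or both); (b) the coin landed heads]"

True

Formalization: (~G <-> ~V) -> ((~K | V) nor G)

~G = ~F = T
~V = ~F = T
~G <-> ~V = T <-> T = T
~K = ~T = F
~K | V = F | F = F
(~K | V) nor G = F nor F = T
(~G <-> ~V) -> ((~K | V) nor G) = T -> T = T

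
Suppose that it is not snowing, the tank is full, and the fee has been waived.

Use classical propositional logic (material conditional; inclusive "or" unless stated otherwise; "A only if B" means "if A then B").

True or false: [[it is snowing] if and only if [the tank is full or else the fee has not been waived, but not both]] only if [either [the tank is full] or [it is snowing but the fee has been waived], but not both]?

Let P = "it is snowing" (F), Q = "the tank is full" (T), R = "the fee has been waived" (T).
Parsed as (P <-> (Q xor ~R)) -> (Q xor (P & R))

~R = ~T = F
Q xor ~R = T xor F = T
P <-> (Q xor ~R) = F <-> T = F
P & R = F & T = F
Q xor (P & R) = T xor F = T
(P <-> (Q xor ~R)) -> (Q xor (P & R)) = F -> T = T

true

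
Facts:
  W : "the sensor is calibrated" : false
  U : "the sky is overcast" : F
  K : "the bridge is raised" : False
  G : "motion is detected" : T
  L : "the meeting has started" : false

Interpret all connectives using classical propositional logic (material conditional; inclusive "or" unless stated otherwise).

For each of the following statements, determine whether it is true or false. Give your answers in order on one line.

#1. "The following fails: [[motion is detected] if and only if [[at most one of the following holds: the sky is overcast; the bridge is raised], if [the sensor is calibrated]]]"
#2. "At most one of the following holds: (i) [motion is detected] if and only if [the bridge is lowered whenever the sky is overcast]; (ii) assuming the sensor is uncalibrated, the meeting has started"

#1 F; #2 T

#1: Parsed as ~(G <-> (W -> (U nand K)))

U nand K = F nand F = T
W -> (U nand K) = F -> T = T
G <-> (W -> (U nand K)) = T <-> T = T
~(G <-> (W -> (U nand K))) = ~T = F
Hence #1 is false.

#2: This is (G <-> (U -> ~K)) nand (~W -> L).

~K = ~F = T
U -> ~K = F -> T = T
G <-> (U -> ~K) = T <-> T = T
~W = ~F = T
~W -> L = T -> F = F
(G <-> (U -> ~K)) nand (~W -> L) = T nand F = T
Thus #2 is true.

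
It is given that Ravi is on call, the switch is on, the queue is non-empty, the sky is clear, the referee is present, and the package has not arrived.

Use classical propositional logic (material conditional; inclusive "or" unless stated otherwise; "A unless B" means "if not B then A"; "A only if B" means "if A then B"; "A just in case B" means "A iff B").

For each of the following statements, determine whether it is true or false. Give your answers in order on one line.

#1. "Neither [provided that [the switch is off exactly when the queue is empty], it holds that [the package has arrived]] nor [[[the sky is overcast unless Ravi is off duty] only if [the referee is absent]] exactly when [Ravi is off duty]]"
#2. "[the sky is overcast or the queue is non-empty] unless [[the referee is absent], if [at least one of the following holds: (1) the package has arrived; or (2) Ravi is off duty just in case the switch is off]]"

#1 T / #2 T

Let Q = "the switch is on" (True), R = "the queue is empty" (False), V = "the package has arrived" (False), S = "the sky is overcast" (False), P = "Ravi is on call" (True), U = "the referee is present" (True).

#1: This is ((not Q iff R) -> V) nor (((S or not P) -> not U) iff not P).

not Q = not True = False
not Q iff R = False iff False = True
(not Q iff R) -> V = True -> False = False
not P = not True = False
S or not P = False or False = False
not U = not True = False
(S or not P) -> not U = False -> False = True
not P = not True = False
((S or not P) -> not U) iff not P = True iff False = False
((not Q iff R) -> V) nor (((S or not P) -> not U) iff not P) = False nor False = True
Thus #1 is true.

#2: Parsed as (S or not R) or ((V or (not P iff not Q)) -> not U)

not R = not False = True
S or not R = False or True = True
not P = not True = False
not Q = not True = False
not P iff not Q = False iff False = True
V or (not P iff not Q) = False or True = True
not U = not True = False
(V or (not P iff not Q)) -> not U = True -> False = False
(S or not R) or ((V or (not P iff not Q)) -> not U) = True or False = True
Thus #2 is true.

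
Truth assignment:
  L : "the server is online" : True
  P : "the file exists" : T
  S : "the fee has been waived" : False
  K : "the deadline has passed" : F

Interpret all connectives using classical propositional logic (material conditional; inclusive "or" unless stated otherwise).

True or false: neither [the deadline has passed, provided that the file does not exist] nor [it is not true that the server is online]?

This is (¬P → K) ↓ ¬L.

¬P = ¬T = F
¬P → K = F → F = T
¬L = ¬T = F
(¬P → K) ↓ ¬L = T ↓ F = F

The statement is false.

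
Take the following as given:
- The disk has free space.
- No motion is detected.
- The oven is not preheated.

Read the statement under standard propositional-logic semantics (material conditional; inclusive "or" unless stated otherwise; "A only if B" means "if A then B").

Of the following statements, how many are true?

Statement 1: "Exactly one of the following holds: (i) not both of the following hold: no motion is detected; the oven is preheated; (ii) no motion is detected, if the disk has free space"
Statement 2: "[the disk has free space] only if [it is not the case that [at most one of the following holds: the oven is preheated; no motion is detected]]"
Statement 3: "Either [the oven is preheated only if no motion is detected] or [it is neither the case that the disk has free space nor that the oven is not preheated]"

Let W = "motion is detected" (False), P = "the oven is preheated" (False), Q = "the disk is full" (False).

Statement 1: In symbols: (not W nand P) xor (not Q -> not W)

not W = not False = True
not W nand P = True nand False = True
not Q = not False = True
not W = not False = True
not Q -> not W = True -> True = True
(not W nand P) xor (not Q -> not W) = True xor True = False
Hence Statement 1 is false.

Statement 2: This is not Q -> not (P nand not W).

not Q = not False = True
not W = not False = True
P nand not W = False nand True = True
not (P nand not W) = not True = False
not Q -> not (P nand not W) = True -> False = False
Hence Statement 2 is false.

Statement 3: Formalization: (P -> not W) or (not Q nor not P)

not W = not False = True
P -> not W = False -> True = True
not Q = not False = True
not P = not False = True
not Q nor not P = True nor True = False
(P -> not W) or (not Q nor not P) = True or False = True
Thus Statement 3 is true.

True statements: 1.

1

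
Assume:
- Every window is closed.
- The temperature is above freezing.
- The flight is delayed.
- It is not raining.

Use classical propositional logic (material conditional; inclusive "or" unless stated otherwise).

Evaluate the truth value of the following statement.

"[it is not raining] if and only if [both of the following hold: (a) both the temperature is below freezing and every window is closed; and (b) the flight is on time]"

The statement is false.

Let S = "it is raining" (False), Q = "the temperature is below freezing" (False), P = "a window is open" (False), R = "the flight is delayed" (True).
This is not S iff ((Q and not P) and not R).

not S = not False = True
not P = not False = True
Q and not P = False and True = False
not R = not True = False
(Q and not P) and not R = False and False = False
not S iff ((Q and not P) and not R) = True iff False = False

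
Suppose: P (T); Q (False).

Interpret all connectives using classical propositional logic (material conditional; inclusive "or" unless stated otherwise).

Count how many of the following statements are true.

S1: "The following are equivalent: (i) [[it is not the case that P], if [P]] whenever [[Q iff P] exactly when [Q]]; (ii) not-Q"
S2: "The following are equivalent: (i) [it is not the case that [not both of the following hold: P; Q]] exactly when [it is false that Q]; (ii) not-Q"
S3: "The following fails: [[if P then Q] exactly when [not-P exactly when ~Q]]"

S1: In symbols: (((Q <-> P) <-> Q) -> (P -> ~P)) <-> ~Q

Q <-> P = F <-> T = F
(Q <-> P) <-> Q = F <-> F = T
~P = ~T = F
P -> ~P = T -> F = F
((Q <-> P) <-> Q) -> (P -> ~P) = T -> F = F
~Q = ~F = T
(((Q <-> P) <-> Q) -> (P -> ~P)) <-> ~Q = F <-> T = F
So S1 is false.

S2: This is (~(P nand Q) <-> ~Q) <-> ~Q.

P nand Q = T nand F = T
~(P nand Q) = ~T = F
~Q = ~F = T
~(P nand Q) <-> ~Q = F <-> T = F
~Q = ~F = T
(~(P nand Q) <-> ~Q) <-> ~Q = F <-> T = F
So S2 is false.

S3: This is ~((P -> Q) <-> (~P <-> ~Q)).

P -> Q = T -> F = F
~P = ~T = F
~Q = ~F = T
~P <-> ~Q = F <-> T = F
(P -> Q) <-> (~P <-> ~Q) = F <-> F = T
~((P -> Q) <-> (~P <-> ~Q)) = ~T = F
Hence S3 is false.

0 of the 3 statements are true (none).

0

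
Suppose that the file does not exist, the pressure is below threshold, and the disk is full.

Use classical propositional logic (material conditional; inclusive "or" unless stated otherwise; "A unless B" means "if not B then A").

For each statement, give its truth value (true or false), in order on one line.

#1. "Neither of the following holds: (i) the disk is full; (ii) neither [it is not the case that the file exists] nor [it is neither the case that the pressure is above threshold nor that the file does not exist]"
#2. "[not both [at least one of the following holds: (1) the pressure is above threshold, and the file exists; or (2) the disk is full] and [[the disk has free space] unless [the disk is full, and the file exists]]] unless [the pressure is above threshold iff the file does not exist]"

Let R = "the disk is full" (T), P = "the file exists" (F), Q = "the pressure is above threshold" (F).

#1: In symbols: R ↓ (¬P ↓ (Q ↓ ¬P))

¬P = ¬F = T
¬P = ¬F = T
Q ↓ ¬P = F ↓ T = F
¬P ↓ (Q ↓ ¬P) = T ↓ F = F
R ↓ (¬P ↓ (Q ↓ ¬P)) = T ↓ F = F
Thus #1 is false.

#2: This is (((Q ∧ P) ∨ R) ↑ (¬R ∨ (R ∧ P))) ∨ (Q ↔ ¬P).

Q ∧ P = F ∧ F = F
(Q ∧ P) ∨ R = F ∨ T = T
¬R = ¬T = F
R ∧ P = T ∧ F = F
¬R ∨ (R ∧ P) = F ∨ F = F
((Q ∧ P) ∨ R) ↑ (¬R ∨ (R ∧ P)) = T ↑ F = T
¬P = ¬F = T
Q ↔ ¬P = F ↔ T = F
(((Q ∧ P) ∨ R) ↑ (¬R ∨ (R ∧ P))) ∨ (Q ↔ ¬P) = T ∨ F = T
Thus #2 is true.

#1 False / #2 True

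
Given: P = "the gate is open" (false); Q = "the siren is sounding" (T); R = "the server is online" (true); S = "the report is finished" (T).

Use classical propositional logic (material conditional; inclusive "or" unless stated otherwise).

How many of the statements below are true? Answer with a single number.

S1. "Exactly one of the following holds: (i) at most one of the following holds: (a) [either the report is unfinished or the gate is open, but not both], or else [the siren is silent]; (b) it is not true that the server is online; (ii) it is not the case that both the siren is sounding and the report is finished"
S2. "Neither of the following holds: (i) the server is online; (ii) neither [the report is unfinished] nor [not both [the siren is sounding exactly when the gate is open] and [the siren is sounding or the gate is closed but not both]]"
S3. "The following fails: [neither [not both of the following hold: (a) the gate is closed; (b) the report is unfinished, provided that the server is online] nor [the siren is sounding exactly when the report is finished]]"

S1: In symbols: (((~S xor P) | ~Q) nand ~R) xor (Q nand S)

~S = ~T = F
~S xor P = F xor F = F
~Q = ~T = F
(~S xor P) | ~Q = F | F = F
~R = ~T = F
((~S xor P) | ~Q) nand ~R = F nand F = T
Q nand S = T nand T = F
(((~S xor P) | ~Q) nand ~R) xor (Q nand S) = T xor F = T
Thus S1 is true.

S2: Parsed as R nor (~S nor ((Q <-> P) nand (Q xor ~P)))

~S = ~T = F
Q <-> P = T <-> F = F
~P = ~F = T
Q xor ~P = T xor T = F
(Q <-> P) nand (Q xor ~P) = F nand F = T
~S nor ((Q <-> P) nand (Q xor ~P)) = F nor T = F
R nor (~S nor ((Q <-> P) nand (Q xor ~P))) = T nor F = F
Thus S2 is false.

S3: Formalization: ~((~P nand (R -> ~S)) nor (Q <-> S))

~P = ~F = T
~S = ~T = F
R -> ~S = T -> F = F
~P nand (R -> ~S) = T nand F = T
Q <-> S = T <-> T = T
(~P nand (R -> ~S)) nor (Q <-> S) = T nor T = F
~((~P nand (R -> ~S)) nor (Q <-> S)) = ~F = T
Hence S3 is true.

True statements: 2 (S1, S3).

2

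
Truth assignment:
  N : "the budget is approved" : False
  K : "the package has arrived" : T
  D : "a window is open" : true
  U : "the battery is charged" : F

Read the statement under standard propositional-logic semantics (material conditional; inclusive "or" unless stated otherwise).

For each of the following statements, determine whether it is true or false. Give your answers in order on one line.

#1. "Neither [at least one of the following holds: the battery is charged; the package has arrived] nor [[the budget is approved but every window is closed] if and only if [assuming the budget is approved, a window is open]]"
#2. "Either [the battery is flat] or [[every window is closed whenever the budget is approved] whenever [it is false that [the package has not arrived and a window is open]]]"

#1: In symbols: (U or K) nor ((N and not D) iff (N -> D))

U or K = False or True = True
not D = not True = False
N and not D = False and False = False
N -> D = False -> True = True
(N and not D) iff (N -> D) = False iff True = False
(U or K) nor ((N and not D) iff (N -> D)) = True nor False = False
Hence #1 is false.

#2: Formalization: not U or (not (not K and D) -> (N -> not D))

not U = not False = True
not K = not True = False
not K and D = False and True = False
not (not K and D) = not False = True
not D = not True = False
N -> not D = False -> False = True
not (not K and D) -> (N -> not D) = True -> True = True
not U or (not (not K and D) -> (N -> not D)) = True or True = True
So #2 is true.

#1 false / #2 true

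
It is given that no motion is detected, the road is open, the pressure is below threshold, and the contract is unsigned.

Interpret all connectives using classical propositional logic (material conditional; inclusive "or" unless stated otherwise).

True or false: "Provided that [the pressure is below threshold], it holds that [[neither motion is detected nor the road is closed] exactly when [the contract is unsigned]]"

true

Let R = "the pressure is above threshold" (F), P = "motion is detected" (F), Q = "the road is closed" (F), S = "the contract is signed" (F).
This is ~R -> ((P nor Q) <-> ~S).

~R = ~F = T
P nor Q = F nor F = T
~S = ~F = T
(P nor Q) <-> ~S = T <-> T = T
~R -> ((P nor Q) <-> ~S) = T -> T = T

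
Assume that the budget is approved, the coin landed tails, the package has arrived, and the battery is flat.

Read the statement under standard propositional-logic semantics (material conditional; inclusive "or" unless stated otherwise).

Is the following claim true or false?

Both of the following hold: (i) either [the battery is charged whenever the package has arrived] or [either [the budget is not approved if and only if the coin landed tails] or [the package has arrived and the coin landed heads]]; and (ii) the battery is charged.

The statement is false.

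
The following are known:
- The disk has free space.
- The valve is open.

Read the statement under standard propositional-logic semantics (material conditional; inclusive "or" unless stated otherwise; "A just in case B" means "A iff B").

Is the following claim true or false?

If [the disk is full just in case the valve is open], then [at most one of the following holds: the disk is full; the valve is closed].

Let P = "the disk is full" (F), Q = "the valve is open" (T).
Parsed as (P <-> Q) -> (P nand ~Q)

P <-> Q = F <-> T = F
~Q = ~T = F
P nand ~Q = F nand F = T
(P <-> Q) -> (P nand ~Q) = F -> T = T

True.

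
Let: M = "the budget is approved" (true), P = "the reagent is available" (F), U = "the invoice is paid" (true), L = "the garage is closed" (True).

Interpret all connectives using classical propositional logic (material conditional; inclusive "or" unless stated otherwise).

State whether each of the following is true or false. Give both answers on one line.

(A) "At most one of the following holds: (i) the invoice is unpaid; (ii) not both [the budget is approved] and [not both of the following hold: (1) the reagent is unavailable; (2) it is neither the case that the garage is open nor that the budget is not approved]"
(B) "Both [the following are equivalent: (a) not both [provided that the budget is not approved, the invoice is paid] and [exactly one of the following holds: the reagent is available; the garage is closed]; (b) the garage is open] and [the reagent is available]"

(A): Formalization: ~U nand (M nand (~P nand (~L nor ~M)))

~U = ~T = F
~P = ~F = T
~L = ~T = F
~M = ~T = F
~L nor ~M = F nor F = T
~P nand (~L nor ~M) = T nand T = F
M nand (~P nand (~L nor ~M)) = T nand F = T
~U nand (M nand (~P nand (~L nor ~M))) = F nand T = T
Thus (A) is true.

(B): In symbols: (((~M -> U) nand (P xor L)) <-> ~L) & P

~M = ~T = F
~M -> U = F -> T = T
P xor L = F xor T = T
(~M -> U) nand (P xor L) = T nand T = F
~L = ~T = F
((~M -> U) nand (P xor L)) <-> ~L = F <-> F = T
(((~M -> U) nand (P xor L)) <-> ~L) & P = T & F = F
Thus (B) is false.

(A) True / (B) False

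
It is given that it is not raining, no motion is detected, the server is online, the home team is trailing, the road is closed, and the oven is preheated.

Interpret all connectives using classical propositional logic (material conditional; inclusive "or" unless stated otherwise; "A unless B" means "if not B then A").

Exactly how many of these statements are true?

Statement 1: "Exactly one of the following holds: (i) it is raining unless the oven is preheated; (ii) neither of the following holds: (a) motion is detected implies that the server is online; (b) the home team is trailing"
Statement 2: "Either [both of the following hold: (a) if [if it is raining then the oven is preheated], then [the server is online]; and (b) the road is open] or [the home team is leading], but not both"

1

Let P = "it is raining" (F), V = "the oven is preheated" (T), Q = "motion is detected" (F), R = "the server is online" (T), S = "the home team is leading" (F), U = "the road is closed" (T).

Statement 1: Parsed as (P ∨ V) ⊕ ((Q → R) ↓ ¬S)

P ∨ V = F ∨ T = T
Q → R = F → T = T
¬S = ¬F = T
(Q → R) ↓ ¬S = T ↓ T = F
(P ∨ V) ⊕ ((Q → R) ↓ ¬S) = T ⊕ F = T
So Statement 1 is true.

Statement 2: Parsed as (((P → V) → R) ∧ ¬U) ⊕ S

P → V = F → T = T
(P → V) → R = T → T = T
¬U = ¬T = F
((P → V) → R) ∧ ¬U = T ∧ F = F
(((P → V) → R) ∧ ¬U) ⊕ S = F ⊕ F = F
Hence Statement 2 is false.

Count: 1.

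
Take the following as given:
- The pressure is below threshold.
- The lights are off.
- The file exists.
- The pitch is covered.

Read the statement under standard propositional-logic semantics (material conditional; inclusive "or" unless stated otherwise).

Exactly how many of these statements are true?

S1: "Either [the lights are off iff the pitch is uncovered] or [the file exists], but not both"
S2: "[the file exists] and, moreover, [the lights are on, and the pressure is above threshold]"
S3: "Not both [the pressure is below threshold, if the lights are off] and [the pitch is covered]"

1

Let V = "the lights are on" (False), H = "the pitch is covered" (True), K = "the file exists" (True), S = "the pressure is above threshold" (False).

S1: In symbols: (not V iff not H) xor K

not V = not False = True
not H = not True = False
not V iff not H = True iff False = False
(not V iff not H) xor K = False xor True = True
Thus S1 is true.

S2: Formalization: K and (V and S)

V and S = False and False = False
K and (V and S) = True and False = False
Hence S2 is false.

S3: This is (not V -> not S) nand H.

not V = not False = True
not S = not False = True
not V -> not S = True -> True = True
(not V -> not S) nand H = True nand True = False
So S3 is false.

True statements: 1.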